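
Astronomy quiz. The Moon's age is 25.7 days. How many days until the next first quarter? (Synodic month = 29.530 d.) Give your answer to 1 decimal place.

11.2 days

First quarter is 0.25 of the way through the cycle: age 0.25 × 29.530 = 7.383 d.
This lunation's first quarter (7.383 d) has passed, so add one period: 36.913 − 25.7 = 11.213 days.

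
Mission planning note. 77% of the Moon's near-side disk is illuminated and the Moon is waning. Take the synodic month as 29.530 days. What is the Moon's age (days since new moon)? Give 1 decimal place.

19.5 days

From f = (1 − cos θ)/2: cos θ = 1 − 2×0.77 = -0.540; arccos → 122.7°.
A waning Moon lies in 180°–360°, so θ = 360° − 122.7° = 237.3°.
Age = 29.530 × 237.3°/360° ≈ 19.47 days.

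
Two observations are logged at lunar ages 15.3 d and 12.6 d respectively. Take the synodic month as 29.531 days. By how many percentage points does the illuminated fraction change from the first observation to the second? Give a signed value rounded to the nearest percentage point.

First observation: θ = 360°·15.3/29.531 = 186.5°, so f = 0.997.
Second observation: θ = 153.6°, f = 0.948.
Δf = 0.948 − 0.997 = -0.049, i.e. -5 pp.

-5 pp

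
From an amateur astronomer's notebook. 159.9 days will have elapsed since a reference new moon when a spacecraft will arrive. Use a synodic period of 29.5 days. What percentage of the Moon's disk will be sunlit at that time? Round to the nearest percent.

94%

159.9 d spans 5 complete synodic months (5 × 29.5 = 147.50 d) plus 12.40 d.
The Moon has covered 12.40/29.5 of its cycle, so θ ≈ 360° × 12.40/29.5 = 151.3°.
Illuminated fraction = (1 − cos 151.3°)/2 = (1 − (-0.877))/2 ≈ 0.939, so 94%.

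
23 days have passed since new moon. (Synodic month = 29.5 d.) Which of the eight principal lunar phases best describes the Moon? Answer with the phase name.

At 23/29.5 of the cycle, θ ≈ 281° — the last quarter range.

last quarter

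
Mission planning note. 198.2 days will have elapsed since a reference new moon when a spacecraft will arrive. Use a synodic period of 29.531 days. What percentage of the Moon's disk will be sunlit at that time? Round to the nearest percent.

Reduce mod P: 198.2 − 6×29.531 = 21.01 d into the current lunation.
Elongation θ = 360° × 21.01/29.531 ≈ 256.2°.
With cos θ = (-0.239), the lit fraction is (1 − (-0.239))/2 ≈ 0.619, so 62%.

62%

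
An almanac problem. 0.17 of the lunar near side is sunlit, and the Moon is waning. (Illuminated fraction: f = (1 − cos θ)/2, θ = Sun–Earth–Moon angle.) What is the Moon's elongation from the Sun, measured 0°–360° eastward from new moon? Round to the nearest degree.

From f = (1 − cos θ)/2: cos θ = 1 − 2×0.17 = 0.660; arccos → 48.7°.
A waning Moon lies in 180°–360°, so θ = 360° − 48.7° = 311.3°.

311°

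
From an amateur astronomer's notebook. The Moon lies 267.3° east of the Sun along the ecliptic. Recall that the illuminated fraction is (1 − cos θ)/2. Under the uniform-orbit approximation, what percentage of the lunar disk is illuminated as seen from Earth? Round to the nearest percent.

52%

f = (1 − cos 267.3°)/2 = (1 − (-0.047))/2 ≈ 0.524, i.e. 52%.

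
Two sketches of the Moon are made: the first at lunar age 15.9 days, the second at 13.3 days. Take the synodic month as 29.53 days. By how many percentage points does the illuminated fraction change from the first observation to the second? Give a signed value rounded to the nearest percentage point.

θ₁ = 360° × 15.9/29.53 = 193.8°, f₁ = (1 − cos θ₁)/2 = 0.985.
θ₂ = 360° × 13.3/29.53 = 162.1°, f₂ = (1 − cos θ₂)/2 = 0.976.
Change = f₂ − f₁ = -0.010 → -1 percentage points.

-1 percentage points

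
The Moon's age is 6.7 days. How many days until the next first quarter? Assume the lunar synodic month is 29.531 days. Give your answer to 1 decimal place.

First quarter occurs at elongation 90°, i.e. at age 29.531 × 90/360 = 7.383 d.
So 0.683 days remain (7.383 − 6.7).

0.7 days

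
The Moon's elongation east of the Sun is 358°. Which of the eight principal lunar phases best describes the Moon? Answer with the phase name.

new moon

The new moon sector spans roughly -22°–22°; 358° falls inside it.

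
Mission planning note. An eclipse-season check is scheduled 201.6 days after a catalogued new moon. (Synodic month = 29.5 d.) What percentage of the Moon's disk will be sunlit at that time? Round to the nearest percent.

201.6 d spans 6 complete synodic months (6 × 29.5 = 177.00 d) plus 24.60 d.
Phase angle: θ = 360°·(24.60 d)/(29.5 d) = 300.2°.
With cos θ = 0.503, the lit fraction is (1 − 0.503)/2 ≈ 0.248, so 25%.

25%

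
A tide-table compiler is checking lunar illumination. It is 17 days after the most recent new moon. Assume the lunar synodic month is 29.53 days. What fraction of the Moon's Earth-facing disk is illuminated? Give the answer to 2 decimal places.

0.94

Phase angle: θ = 360°·(17 d)/(29.53 d) = 207.2°.
cos 207.2° = (-0.889), so f = (1 − (-0.889))/2 = 0.945.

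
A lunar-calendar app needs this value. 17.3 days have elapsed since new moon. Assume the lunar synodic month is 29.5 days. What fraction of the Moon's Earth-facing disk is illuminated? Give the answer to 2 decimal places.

Phase angle: θ = 360°·(17.3 d)/(29.5 d) = 211.1°.
Illuminated fraction = (1 − cos 211.1°)/2 = (1 − (-0.856))/2 ≈ 0.928.

0.93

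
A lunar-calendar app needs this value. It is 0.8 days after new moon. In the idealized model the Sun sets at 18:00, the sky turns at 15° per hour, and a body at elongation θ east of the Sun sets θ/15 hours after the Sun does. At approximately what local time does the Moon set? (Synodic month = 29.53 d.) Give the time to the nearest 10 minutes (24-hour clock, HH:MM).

Phase angle: θ = 360°·(0.8 d)/(29.53 d) = 9.8°.
The Moon trails the Sun by θ/15 = 9.8/15 ≈ 0.65 hours.
18:00 + 0.650 h ≈ 18:39 → 18:40 to the nearest ten minutes.

18:40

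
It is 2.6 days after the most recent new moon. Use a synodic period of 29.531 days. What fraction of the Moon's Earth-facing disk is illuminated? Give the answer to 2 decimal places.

0.07

The Moon has covered 2.6/29.531 of its cycle, so θ ≈ 360° × 2.6/29.531 = 31.7°.
With cos θ = 0.851, the lit fraction is (1 − 0.851)/2 ≈ 0.075.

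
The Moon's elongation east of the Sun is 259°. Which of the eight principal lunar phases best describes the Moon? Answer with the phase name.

The last quarter sector spans roughly 248°–292°; 259° falls inside it.

last quarter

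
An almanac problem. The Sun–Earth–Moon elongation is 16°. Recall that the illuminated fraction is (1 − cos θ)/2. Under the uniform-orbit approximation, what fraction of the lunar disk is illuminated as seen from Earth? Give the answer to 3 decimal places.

Half-versine of 16°: (1 − 0.961)/2 = 0.019.

0.019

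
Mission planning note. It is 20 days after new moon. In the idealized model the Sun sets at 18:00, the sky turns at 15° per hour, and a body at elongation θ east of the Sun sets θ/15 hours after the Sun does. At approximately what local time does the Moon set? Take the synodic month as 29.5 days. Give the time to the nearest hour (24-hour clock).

The Moon has covered 20/29.5 of its cycle, so θ ≈ 360° × 20/29.5 = 244.1°.
The Moon trails the Sun by θ/15 = 244.1/15 ≈ 16.27 hours.
18:00 + 16.27 h ≈ 10:16 → 10:00 to the nearest hour.

10:00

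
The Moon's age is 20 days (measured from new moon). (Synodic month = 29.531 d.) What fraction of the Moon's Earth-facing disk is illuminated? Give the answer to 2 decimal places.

Elongation θ = 360° × 20/29.531 ≈ 243.8°.
Illuminated fraction = (1 − cos 243.8°)/2 = (1 − (-0.441))/2 ≈ 0.721.

0.72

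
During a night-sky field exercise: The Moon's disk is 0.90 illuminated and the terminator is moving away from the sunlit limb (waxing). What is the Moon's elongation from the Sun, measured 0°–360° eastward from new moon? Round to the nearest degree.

143°

From f = (1 − cos θ)/2: cos θ = 1 − 2×0.90 = -0.800; arccos → 143.1°.
The Moon is waxing (0°–180°), so θ = 143.1° directly.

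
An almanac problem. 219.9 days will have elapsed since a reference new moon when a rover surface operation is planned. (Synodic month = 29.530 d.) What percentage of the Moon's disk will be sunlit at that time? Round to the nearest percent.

219.9 d spans 7 complete synodic months (7 × 29.530 = 206.71 d) plus 13.19 d.
The Moon has covered 13.19/29.530 of its cycle, so θ ≈ 360° × 13.19/29.530 = 160.8°.
cos 160.8° = (-0.944), so f = (1 − (-0.944))/2 = 0.972, so 97%.

97%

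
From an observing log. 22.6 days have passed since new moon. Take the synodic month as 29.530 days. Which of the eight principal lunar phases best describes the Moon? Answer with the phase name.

last quarter

At 22.6/29.530 of the cycle, θ ≈ 276° — the last quarter range.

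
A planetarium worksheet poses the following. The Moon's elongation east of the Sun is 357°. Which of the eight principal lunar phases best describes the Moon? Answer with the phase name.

new moon

The new moon sector spans roughly -22°–22°; 357° falls inside it.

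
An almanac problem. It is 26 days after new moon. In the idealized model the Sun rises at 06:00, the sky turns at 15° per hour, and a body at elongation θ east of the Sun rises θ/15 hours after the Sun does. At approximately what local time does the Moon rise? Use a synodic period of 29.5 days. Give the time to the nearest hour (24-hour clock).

03:00

Elongation θ = 360° × 26/29.5 ≈ 317.3°.
Delay after the Sun = 317.3° / (15°/h) ≈ 21.15 h.
06:00 + 21.15 h ≈ 03:09 → 03:00 to the nearest hour.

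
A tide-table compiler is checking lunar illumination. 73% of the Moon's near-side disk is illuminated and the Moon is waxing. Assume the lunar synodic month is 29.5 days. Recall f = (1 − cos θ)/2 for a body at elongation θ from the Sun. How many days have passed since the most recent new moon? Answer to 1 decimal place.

From f = (1 − cos θ)/2: cos θ = 1 − 2×0.73 = -0.460; arccos → 117.4°.
Before full moon the principal value applies: θ = 117.4°.
That fraction of the synodic month is 117.4/360 × 29.5 d ≈ 9.62 d.

9.6 days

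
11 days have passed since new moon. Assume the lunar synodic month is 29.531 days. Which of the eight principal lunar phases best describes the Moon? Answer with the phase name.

waxing gibbous

At 11/29.531 of the cycle, θ ≈ 134° — the waxing gibbous range.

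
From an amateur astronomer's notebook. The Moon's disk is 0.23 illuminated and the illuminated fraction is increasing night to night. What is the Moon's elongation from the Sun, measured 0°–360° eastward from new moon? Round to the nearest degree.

57°

From f = (1 − cos θ)/2: cos θ = 1 − 2×0.23 = 0.540; arccos → 57.3°.
Waxing ⇒ before full, so θ = 57.3°.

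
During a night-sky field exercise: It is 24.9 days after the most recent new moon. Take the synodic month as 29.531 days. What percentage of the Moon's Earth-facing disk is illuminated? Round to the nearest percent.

22%

Phase angle: θ = 360°·(24.9 d)/(29.531 d) = 303.5°.
With cos θ = 0.553, the lit fraction is (1 − 0.553)/2 ≈ 0.224, so 22%.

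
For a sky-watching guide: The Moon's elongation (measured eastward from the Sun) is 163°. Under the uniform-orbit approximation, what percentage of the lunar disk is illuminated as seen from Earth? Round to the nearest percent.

f = (1 − cos 163°)/2 = (1 − (-0.956))/2 ≈ 0.978, i.e. 98%.

98%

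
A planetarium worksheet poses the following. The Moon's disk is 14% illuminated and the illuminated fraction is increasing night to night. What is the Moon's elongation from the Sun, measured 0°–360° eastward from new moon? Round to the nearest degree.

44°

Invert f = (1 − cos θ)/2 to get cos θ = 1 − 2(0.14) = 0.720, hence θ₀ = arccos 0.720 = 43.9°.
The Moon is waxing (0°–180°), so θ = 43.9° directly.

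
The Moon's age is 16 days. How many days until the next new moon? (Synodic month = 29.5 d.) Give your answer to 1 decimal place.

One full lunation from the last new moon is 29.5 d; remaining = 29.5 − 16 = 13.500 d.

13.5 days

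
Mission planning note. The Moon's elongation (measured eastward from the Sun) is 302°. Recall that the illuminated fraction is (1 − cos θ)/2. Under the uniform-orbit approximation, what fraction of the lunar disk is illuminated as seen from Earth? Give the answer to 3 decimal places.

f = (1 − cos 302°)/2 = (1 − 0.530)/2 ≈ 0.235.

0.235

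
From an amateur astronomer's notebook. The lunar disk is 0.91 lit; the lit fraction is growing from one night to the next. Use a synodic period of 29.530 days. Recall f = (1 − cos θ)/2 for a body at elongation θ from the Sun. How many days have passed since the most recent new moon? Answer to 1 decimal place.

11.9 days

Invert f = (1 − cos θ)/2 to get cos θ = 1 − 2(0.91) = -0.820, hence θ₀ = arccos -0.820 = 145.1°.
Waxing ⇒ before full, so θ = 145.1°.
At 360°/29.530 d per day, 145.1° corresponds to 11.90 days.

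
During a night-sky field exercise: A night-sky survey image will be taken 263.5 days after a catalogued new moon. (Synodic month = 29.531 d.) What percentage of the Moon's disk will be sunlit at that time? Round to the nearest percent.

263.5 d spans 8 complete synodic months (8 × 29.531 = 236.25 d) plus 27.25 d.
Phase angle: θ = 360°·(27.25 d)/(29.531 d) = 332.2°.
With cos θ = 0.885, the lit fraction is (1 − 0.885)/2 ≈ 0.058, so 6%.

6%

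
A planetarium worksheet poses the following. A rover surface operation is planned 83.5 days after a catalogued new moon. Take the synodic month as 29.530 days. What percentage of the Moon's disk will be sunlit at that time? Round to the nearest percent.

27%

Reduce mod P: 83.5 − 2×29.530 = 24.44 d into the current lunation.
Elongation θ = 360° × 24.44/29.530 ≈ 297.9°.
With cos θ = 0.469, the lit fraction is (1 − 0.469)/2 ≈ 0.266, so 27%.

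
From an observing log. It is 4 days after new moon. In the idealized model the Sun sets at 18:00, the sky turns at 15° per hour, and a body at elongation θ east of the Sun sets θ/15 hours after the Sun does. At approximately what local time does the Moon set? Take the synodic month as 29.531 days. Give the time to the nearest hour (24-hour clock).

21:00

Elongation θ = 360° × 4/29.531 ≈ 48.8°.
The Moon trails the Sun by θ/15 = 48.8/15 ≈ 3.25 hours.
18:00 + 3.25 h ≈ 21:15 → 21:00 to the nearest hour.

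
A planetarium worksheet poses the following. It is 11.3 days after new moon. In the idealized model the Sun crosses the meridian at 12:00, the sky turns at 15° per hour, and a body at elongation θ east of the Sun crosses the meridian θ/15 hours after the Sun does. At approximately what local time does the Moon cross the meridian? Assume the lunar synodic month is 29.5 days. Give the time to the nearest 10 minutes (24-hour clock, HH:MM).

Phase angle: θ = 360°·(11.3 d)/(29.5 d) = 137.9°.
Delay after the Sun = 137.9° / (15°/h) ≈ 9.19 h.
12:00 + 9.193 h ≈ 21:12 → 21:10 to the nearest ten minutes.

21:10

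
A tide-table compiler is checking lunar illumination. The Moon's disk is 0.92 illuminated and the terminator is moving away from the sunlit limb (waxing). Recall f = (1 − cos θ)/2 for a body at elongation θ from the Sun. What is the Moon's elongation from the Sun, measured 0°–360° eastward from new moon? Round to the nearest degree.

147°

cos θ = 1 − 2f = -0.840, giving a principal value of 147.1°.
The Moon is waxing (0°–180°), so θ = 147.1° directly.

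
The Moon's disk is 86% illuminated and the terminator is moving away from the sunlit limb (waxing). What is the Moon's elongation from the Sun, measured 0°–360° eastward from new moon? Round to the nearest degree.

cos θ = 1 − 2f = -0.720, giving a principal value of 136.1°.
Before full moon the principal value applies: θ = 136.1°.

136°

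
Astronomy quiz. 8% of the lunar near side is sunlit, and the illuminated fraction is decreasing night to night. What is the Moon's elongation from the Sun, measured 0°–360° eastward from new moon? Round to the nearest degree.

327°

Invert f = (1 − cos θ)/2 to get cos θ = 1 − 2(0.08) = 0.840, hence θ₀ = arccos 0.840 = 32.9°.
Since the Moon is past full (waning), take the reflex angle: θ = 360° − 32.9° = 327.1°.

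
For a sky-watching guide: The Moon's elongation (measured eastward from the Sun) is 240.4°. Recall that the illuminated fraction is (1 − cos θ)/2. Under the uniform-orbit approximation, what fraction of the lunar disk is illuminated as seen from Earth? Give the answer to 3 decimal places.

f = (1 − cos 240.4°)/2 = (1 − (-0.494))/2 ≈ 0.747.

0.747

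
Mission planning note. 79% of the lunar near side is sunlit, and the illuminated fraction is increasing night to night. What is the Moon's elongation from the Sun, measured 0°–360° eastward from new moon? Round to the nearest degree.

Invert f = (1 − cos θ)/2 to get cos θ = 1 − 2(0.79) = -0.580, hence θ₀ = arccos -0.580 = 125.5°.
The Moon is waxing (0°–180°), so θ = 125.5° directly.

125°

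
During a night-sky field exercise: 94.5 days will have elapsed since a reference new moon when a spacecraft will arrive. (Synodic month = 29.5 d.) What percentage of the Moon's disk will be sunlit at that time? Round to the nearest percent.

36%

94.5 d spans 3 complete synodic months (3 × 29.5 = 88.50 d) plus 6.00 d.
The Moon has covered 6.00/29.5 of its cycle, so θ ≈ 360° × 6.00/29.5 = 73.2°.
With cos θ = 0.289, the lit fraction is (1 − 0.289)/2 ≈ 0.356, so 36%.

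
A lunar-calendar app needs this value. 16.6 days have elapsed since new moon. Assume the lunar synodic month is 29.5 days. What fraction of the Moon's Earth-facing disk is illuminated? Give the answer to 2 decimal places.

0.96

Elongation θ = 360° × 16.6/29.5 ≈ 202.6°.
With cos θ = (-0.923), the lit fraction is (1 − (-0.923))/2 ≈ 0.962.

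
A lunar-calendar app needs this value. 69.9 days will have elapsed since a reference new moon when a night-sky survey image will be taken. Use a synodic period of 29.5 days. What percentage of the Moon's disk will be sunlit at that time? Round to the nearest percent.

84%

69.9/29.5 = 2.369 lunations, so 2 complete cycles and 10.90 d into the next.
The Moon has covered 10.90/29.5 of its cycle, so θ ≈ 360° × 10.90/29.5 = 133.0°.
cos 133.0° = (-0.682), so f = (1 − (-0.682))/2 = 0.841, so 84%.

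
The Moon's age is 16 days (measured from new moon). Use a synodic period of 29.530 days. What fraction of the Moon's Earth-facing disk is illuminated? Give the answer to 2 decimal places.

0.98

Elongation θ = 360° × 16/29.530 ≈ 195.1°.
With cos θ = (-0.966), the lit fraction is (1 − (-0.966))/2 ≈ 0.983.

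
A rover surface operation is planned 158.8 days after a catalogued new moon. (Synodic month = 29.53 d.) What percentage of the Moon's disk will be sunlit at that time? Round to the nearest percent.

158.8 d spans 5 complete synodic months (5 × 29.53 = 147.65 d) plus 11.15 d.
Phase angle: θ = 360°·(11.15 d)/(29.53 d) = 135.9°.
Illuminated fraction = (1 − cos 135.9°)/2 = (1 − (-0.718))/2 ≈ 0.859, so 86%.

86%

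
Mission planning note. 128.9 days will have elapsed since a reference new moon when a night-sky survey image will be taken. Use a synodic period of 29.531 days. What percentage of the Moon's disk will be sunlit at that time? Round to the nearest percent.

83%

128.9/29.531 = 4.365 lunations, so 4 complete cycles and 10.78 d into the next.
Phase angle: θ = 360°·(10.78 d)/(29.531 d) = 131.4°.
With cos θ = (-0.661), the lit fraction is (1 − (-0.661))/2 ≈ 0.830, so 83%.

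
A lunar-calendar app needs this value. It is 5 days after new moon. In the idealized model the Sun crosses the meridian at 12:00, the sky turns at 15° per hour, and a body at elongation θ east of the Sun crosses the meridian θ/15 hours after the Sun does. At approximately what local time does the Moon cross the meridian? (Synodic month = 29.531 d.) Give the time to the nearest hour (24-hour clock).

16:00

Phase angle: θ = 360°·(5 d)/(29.531 d) = 61.0°.
Delay after the Sun = 61.0° / (15°/h) ≈ 4.06 h.
12:00 + 4.06 h ≈ 16:04 → 16:00 to the nearest hour.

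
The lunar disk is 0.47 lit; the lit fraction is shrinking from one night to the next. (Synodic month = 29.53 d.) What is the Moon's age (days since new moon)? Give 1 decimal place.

cos θ = 1 − 2f = 0.060, giving a principal value of 86.6°.
A waning Moon lies in 180°–360°, so θ = 360° − 86.6° = 273.4°.
At 360°/29.53 d per day, 273.4° corresponds to 22.43 days.

22.4 days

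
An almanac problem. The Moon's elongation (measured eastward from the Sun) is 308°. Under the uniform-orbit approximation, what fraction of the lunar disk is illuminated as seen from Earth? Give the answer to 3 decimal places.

0.192

Half-versine of 308°: (1 − 0.616)/2 = 0.192.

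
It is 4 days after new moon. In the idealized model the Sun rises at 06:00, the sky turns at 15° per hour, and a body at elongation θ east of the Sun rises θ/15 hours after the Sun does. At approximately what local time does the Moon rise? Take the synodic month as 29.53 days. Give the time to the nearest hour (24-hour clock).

09:00

Elongation θ = 360° × 4/29.53 ≈ 48.8°.
The Moon trails the Sun by θ/15 = 48.8/15 ≈ 3.25 hours.
06:00 + 3.25 h ≈ 09:15 → 09:00 to the nearest hour.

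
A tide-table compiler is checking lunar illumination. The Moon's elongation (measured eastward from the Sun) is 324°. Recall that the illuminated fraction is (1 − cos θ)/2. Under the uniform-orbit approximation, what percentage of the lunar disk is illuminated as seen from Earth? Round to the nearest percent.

cos 324° = 0.809, so f = (1 − 0.809)/2 = 0.095, i.e. 10%.

10%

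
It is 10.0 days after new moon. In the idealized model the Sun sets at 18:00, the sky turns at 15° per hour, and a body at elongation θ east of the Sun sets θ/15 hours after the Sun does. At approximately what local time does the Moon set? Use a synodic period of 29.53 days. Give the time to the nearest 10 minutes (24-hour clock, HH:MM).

02:10

The Moon has covered 10.0/29.53 of its cycle, so θ ≈ 360° × 10.0/29.53 = 121.9°.
The Moon trails the Sun by θ/15 = 121.9/15 ≈ 8.13 hours.
18:00 + 8.127 h ≈ 02:08 → 02:10 to the nearest ten minutes.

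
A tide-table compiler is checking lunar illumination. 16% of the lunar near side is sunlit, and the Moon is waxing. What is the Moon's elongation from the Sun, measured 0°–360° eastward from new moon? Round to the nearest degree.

47°

From f = (1 − cos θ)/2: cos θ = 1 − 2×0.16 = 0.680; arccos → 47.2°.
The Moon is waxing (0°–180°), so θ = 47.2° directly.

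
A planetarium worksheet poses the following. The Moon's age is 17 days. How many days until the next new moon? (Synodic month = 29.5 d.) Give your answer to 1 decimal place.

12.5 days

One full lunation from the last new moon is 29.5 d; remaining = 29.5 − 17 = 12.500 d.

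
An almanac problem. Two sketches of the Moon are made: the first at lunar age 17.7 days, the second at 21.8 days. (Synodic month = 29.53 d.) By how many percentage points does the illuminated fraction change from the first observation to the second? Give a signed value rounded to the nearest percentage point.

-37 pp

θ₁ = 360° × 17.7/29.53 = 215.8°, f₁ = (1 − cos θ₁)/2 = 0.906.
θ₂ = 360° × 21.8/29.53 = 265.8°, f₂ = (1 − cos θ₂)/2 = 0.537.
Change = f₂ − f₁ = -0.369 → -37 percentage points.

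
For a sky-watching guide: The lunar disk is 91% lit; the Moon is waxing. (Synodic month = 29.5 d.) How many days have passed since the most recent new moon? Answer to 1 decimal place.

Invert f = (1 − cos θ)/2 to get cos θ = 1 − 2(0.91) = -0.820, hence θ₀ = arccos -0.820 = 145.1°.
Waxing ⇒ before full, so θ = 145.1°.
At 360°/29.5 d per day, 145.1° corresponds to 11.89 days.

11.9 days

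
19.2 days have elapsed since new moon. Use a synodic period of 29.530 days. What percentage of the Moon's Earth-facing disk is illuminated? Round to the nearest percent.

79%

The Moon has covered 19.2/29.530 of its cycle, so θ ≈ 360° × 19.2/29.530 = 234.1°.
cos 234.1° = (-0.587), so f = (1 − (-0.587))/2 = 0.793, so 79%.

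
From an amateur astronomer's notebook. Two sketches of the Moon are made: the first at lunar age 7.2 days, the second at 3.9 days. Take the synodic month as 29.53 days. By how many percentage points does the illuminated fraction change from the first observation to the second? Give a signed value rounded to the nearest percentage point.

First observation: θ = 360°·7.2/29.53 = 87.8°, so f = 0.481.
Second observation: θ = 47.5°, f = 0.162.
Δf = 0.162 − 0.481 = -0.318, i.e. -32 pp.

-32 pp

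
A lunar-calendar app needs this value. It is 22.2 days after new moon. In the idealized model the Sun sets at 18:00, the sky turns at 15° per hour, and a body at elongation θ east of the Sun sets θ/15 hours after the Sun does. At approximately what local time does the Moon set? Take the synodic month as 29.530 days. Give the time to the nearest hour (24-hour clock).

12:00

The Moon has covered 22.2/29.530 of its cycle, so θ ≈ 360° × 22.2/29.530 = 270.6°.
At 15° of sky rotation per hour, 270.6° corresponds to a 18.04 h lag.
18:00 + 18.04 h ≈ 12:03 → 12:00 to the nearest hour.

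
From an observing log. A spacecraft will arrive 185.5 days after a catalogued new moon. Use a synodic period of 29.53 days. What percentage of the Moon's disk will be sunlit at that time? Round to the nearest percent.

Reduce mod P: 185.5 − 6×29.53 = 8.32 d into the current lunation.
The Moon has covered 8.32/29.53 of its cycle, so θ ≈ 360° × 8.32/29.53 = 101.4°.
cos 101.4° = (-0.198), so f = (1 − (-0.198))/2 = 0.599, so 60%.

60%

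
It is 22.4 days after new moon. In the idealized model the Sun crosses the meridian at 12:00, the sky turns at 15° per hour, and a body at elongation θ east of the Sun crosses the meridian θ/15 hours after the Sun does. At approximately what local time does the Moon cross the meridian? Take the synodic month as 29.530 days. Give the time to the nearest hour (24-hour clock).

06:00

The Moon has covered 22.4/29.530 of its cycle, so θ ≈ 360° × 22.4/29.530 = 273.1°.
At 15° of sky rotation per hour, 273.1° corresponds to a 18.21 h lag.
12:00 + 18.21 h ≈ 06:12 → 06:00 to the nearest hour.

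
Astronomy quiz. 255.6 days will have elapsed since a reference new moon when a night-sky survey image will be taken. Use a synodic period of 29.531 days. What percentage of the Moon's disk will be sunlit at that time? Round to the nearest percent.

255.6 d spans 8 complete synodic months (8 × 29.531 = 236.25 d) plus 19.35 d.
Phase angle: θ = 360°·(19.35 d)/(29.531 d) = 235.9°.
Illuminated fraction = (1 − cos 235.9°)/2 = (1 − (-0.560))/2 ≈ 0.780, so 78%.

78%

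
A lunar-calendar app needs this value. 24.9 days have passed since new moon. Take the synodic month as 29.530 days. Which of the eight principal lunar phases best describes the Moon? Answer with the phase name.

waning crescent

θ ≈ 360° × 24.9/29.530 = 304°, which falls in the waning crescent sector.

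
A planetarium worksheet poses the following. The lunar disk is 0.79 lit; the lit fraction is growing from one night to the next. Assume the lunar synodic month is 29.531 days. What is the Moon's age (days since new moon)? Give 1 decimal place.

10.3 days

Invert f = (1 − cos θ)/2 to get cos θ = 1 − 2(0.79) = -0.580, hence θ₀ = arccos -0.580 = 125.5°.
Waxing ⇒ before full, so θ = 125.5°.
Age = 29.531 × 125.5°/360° ≈ 10.29 days.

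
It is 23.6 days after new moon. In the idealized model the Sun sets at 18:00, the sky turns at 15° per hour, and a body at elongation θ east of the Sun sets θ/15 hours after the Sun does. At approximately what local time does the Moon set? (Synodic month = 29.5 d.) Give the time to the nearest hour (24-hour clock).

The Moon has covered 23.6/29.5 of its cycle, so θ ≈ 360° × 23.6/29.5 = 288.0°.
The Moon trails the Sun by θ/15 = 288.0/15 ≈ 19.20 hours.
18:00 + 19.20 h ≈ 13:12 → 13:00 to the nearest hour.

13:00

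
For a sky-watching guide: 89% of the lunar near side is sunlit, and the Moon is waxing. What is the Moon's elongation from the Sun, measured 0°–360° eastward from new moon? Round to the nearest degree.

cos θ = 1 − 2f = -0.780, giving a principal value of 141.3°.
Waxing ⇒ before full, so θ = 141.3°.

141°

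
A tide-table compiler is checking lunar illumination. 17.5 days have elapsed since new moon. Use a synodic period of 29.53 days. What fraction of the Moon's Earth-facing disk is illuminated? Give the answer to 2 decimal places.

Elongation θ = 360° × 17.5/29.53 ≈ 213.3°.
Illuminated fraction = (1 − cos 213.3°)/2 = (1 − (-0.835))/2 ≈ 0.918.

0.92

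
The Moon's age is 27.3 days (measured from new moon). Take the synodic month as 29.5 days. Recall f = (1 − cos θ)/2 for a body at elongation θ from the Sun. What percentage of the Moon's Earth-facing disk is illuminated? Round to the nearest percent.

The Moon has covered 27.3/29.5 of its cycle, so θ ≈ 360° × 27.3/29.5 = 333.2°.
With cos θ = 0.892, the lit fraction is (1 − 0.892)/2 ≈ 0.054, so 5%.

5%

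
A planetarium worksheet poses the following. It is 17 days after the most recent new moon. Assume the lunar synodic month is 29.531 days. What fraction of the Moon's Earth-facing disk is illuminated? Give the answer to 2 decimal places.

Phase angle: θ = 360°·(17 d)/(29.531 d) = 207.2°.
Illuminated fraction = (1 − cos 207.2°)/2 = (1 − (-0.889))/2 ≈ 0.945.

0.94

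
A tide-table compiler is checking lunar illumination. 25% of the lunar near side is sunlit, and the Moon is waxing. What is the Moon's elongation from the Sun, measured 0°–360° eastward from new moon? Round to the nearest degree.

cos θ = 1 − 2f = 0.500, giving a principal value of 60.0°.
The Moon is waxing (0°–180°), so θ = 60.0° directly.

60°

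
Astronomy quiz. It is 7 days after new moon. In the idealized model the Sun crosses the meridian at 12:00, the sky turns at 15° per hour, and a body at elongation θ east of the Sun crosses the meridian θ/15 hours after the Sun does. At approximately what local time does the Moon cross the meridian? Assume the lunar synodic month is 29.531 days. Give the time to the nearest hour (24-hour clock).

18:00

Phase angle: θ = 360°·(7 d)/(29.531 d) = 85.3°.
The Moon trails the Sun by θ/15 = 85.3/15 ≈ 5.69 hours.
12:00 + 5.69 h ≈ 17:41 → 18:00 to the nearest hour.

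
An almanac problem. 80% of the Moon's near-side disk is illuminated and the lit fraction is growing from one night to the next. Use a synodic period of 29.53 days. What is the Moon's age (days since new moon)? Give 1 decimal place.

10.4 days

cos θ = 1 − 2f = -0.600, giving a principal value of 126.9°.
Waxing ⇒ before full, so θ = 126.9°.
That fraction of the synodic month is 126.9/360 × 29.53 d ≈ 10.41 d.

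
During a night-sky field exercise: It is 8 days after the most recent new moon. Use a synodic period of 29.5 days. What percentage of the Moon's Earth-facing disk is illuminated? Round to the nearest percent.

Elongation θ = 360° × 8/29.5 ≈ 97.6°.
cos 97.6° = (-0.133), so f = (1 − (-0.133))/2 = 0.566, so 57%.

57%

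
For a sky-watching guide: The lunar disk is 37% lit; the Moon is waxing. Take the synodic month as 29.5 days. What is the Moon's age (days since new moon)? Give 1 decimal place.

From f = (1 − cos θ)/2: cos θ = 1 − 2×0.37 = 0.260; arccos → 74.9°.
The Moon is waxing (0°–180°), so θ = 74.9° directly.
That fraction of the synodic month is 74.9/360 × 29.5 d ≈ 6.14 d.

6.1 days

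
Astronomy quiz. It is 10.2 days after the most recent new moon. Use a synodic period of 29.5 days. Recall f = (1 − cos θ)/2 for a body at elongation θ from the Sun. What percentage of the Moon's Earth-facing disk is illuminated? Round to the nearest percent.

Elongation θ = 360° × 10.2/29.5 ≈ 124.5°.
With cos θ = (-0.566), the lit fraction is (1 − (-0.566))/2 ≈ 0.783, so 78%.

78%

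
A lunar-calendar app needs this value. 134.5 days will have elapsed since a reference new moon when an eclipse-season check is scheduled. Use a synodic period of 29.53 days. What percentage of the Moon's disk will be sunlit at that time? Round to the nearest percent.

134.5 d spans 4 complete synodic months (4 × 29.53 = 118.12 d) plus 16.38 d.
Elongation θ = 360° × 16.38/29.53 ≈ 199.7°.
cos 199.7° = (-0.942), so f = (1 − (-0.942))/2 = 0.971, so 97%.

97%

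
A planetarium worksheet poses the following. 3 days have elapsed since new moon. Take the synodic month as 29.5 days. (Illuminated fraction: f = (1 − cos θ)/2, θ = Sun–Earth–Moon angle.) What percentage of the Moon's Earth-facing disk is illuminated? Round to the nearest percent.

10%

Elongation θ = 360° × 3/29.5 ≈ 36.6°.
cos 36.6° = 0.803, so f = (1 − 0.803)/2 = 0.099, so 10%.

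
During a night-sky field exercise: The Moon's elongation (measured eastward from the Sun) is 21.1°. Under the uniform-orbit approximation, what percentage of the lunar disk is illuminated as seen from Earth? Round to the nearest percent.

3%

Half-versine of 21.1°: (1 − 0.933)/2 = 0.034, i.e. 3%.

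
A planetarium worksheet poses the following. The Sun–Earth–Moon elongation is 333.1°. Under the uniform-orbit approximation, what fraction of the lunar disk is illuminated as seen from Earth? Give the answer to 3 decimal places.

Half-versine of 333.1°: (1 − 0.892)/2 = 0.054.

0.054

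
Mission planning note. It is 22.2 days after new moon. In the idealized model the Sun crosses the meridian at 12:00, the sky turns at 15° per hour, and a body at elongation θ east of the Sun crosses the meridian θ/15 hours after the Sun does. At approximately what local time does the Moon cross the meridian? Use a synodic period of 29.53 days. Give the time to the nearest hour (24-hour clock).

The Moon has covered 22.2/29.53 of its cycle, so θ ≈ 360° × 22.2/29.53 = 270.6°.
Delay after the Sun = 270.6° / (15°/h) ≈ 18.04 h.
12:00 + 18.04 h ≈ 06:03 → 06:00 to the nearest hour.

06:00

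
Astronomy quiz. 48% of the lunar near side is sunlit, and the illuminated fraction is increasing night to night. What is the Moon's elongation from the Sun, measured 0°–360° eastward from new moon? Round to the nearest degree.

cos θ = 1 − 2f = 0.040, giving a principal value of 87.7°.
The Moon is waxing (0°–180°), so θ = 87.7° directly.

88°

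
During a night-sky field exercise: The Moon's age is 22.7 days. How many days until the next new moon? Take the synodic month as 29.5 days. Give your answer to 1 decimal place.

One full lunation from the last new moon is 29.5 d; remaining = 29.5 − 22.7 = 6.800 d.

6.8 days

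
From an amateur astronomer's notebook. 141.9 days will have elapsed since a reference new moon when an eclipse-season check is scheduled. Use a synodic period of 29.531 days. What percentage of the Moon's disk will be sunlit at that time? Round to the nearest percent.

141.9/29.531 = 4.805 lunations, so 4 complete cycles and 23.78 d into the next.
Elongation θ = 360° × 23.78/29.531 ≈ 289.8°.
With cos θ = 0.339, the lit fraction is (1 − 0.339)/2 ≈ 0.330, so 33%.

33%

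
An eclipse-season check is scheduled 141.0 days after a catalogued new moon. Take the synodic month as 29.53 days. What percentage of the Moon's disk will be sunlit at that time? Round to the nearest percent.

42%

Reduce mod P: 141.0 − 4×29.53 = 22.88 d into the current lunation.
Elongation θ = 360° × 22.88/29.53 ≈ 278.9°.
Illuminated fraction = (1 − cos 278.9°)/2 = (1 − 0.155)/2 ≈ 0.422, so 42%.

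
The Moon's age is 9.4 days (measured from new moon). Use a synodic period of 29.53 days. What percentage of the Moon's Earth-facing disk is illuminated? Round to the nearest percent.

71%

Elongation θ = 360° × 9.4/29.53 ≈ 114.6°.
With cos θ = (-0.416), the lit fraction is (1 − (-0.416))/2 ≈ 0.708, so 71%.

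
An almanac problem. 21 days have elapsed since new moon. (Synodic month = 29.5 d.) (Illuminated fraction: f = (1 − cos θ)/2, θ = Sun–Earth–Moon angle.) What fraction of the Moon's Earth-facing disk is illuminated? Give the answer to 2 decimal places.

0.62

Phase angle: θ = 360°·(21 d)/(29.5 d) = 256.3°.
Illuminated fraction = (1 − cos 256.3°)/2 = (1 − (-0.237))/2 ≈ 0.619.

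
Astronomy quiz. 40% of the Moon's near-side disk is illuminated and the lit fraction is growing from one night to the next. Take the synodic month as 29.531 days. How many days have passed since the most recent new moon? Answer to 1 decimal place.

Invert f = (1 − cos θ)/2 to get cos θ = 1 − 2(0.40) = 0.200, hence θ₀ = arccos 0.200 = 78.5°.
Before full moon the principal value applies: θ = 78.5°.
At 360°/29.531 d per day, 78.5° corresponds to 6.44 days.

6.4 days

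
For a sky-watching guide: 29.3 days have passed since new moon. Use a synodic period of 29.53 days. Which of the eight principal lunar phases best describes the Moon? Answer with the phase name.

new moon

θ ≈ 360° × 29.3/29.53 = 357°, which falls in the new moon sector.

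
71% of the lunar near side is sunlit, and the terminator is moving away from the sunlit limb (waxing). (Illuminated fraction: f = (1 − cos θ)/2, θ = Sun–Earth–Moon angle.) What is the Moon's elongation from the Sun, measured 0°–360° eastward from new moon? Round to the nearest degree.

Invert f = (1 − cos θ)/2 to get cos θ = 1 − 2(0.71) = -0.420, hence θ₀ = arccos -0.420 = 114.8°.
Before full moon the principal value applies: θ = 114.8°.

115°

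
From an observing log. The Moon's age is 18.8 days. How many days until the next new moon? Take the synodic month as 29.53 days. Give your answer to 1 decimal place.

The next new moon completes the synodic month: 29.53 − 18.8 = 10.730 days.

10.7 days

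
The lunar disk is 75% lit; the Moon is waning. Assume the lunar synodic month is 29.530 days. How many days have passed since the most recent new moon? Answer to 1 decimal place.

cos θ = 1 − 2f = -0.500, giving a principal value of 120.0°.
Since the Moon is past full (waning), take the reflex angle: θ = 360° − 120.0° = 240.0°.
At 360°/29.530 d per day, 240.0° corresponds to 19.69 days.

19.7 days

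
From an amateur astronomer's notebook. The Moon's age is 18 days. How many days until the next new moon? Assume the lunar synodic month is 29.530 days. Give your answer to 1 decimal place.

11.5 days

The next new moon completes the synodic month: 29.530 − 18 = 11.530 days.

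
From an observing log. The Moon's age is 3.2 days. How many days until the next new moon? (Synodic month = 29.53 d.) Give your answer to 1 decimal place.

26.3 days

The next new moon completes the synodic month: 29.53 − 3.2 = 26.330 days.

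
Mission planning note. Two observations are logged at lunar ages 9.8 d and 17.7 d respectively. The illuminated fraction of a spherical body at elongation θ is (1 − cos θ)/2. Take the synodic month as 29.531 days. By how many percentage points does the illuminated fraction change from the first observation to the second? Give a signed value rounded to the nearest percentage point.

θ₁ = 360° × 9.8/29.531 = 119.5°, f₁ = (1 − cos θ₁)/2 = 0.746.
θ₂ = 360° × 17.7/29.531 = 215.8°, f₂ = (1 − cos θ₂)/2 = 0.906.
Change = f₂ − f₁ = +0.160 → +16 percentage points.

+16 percentage points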